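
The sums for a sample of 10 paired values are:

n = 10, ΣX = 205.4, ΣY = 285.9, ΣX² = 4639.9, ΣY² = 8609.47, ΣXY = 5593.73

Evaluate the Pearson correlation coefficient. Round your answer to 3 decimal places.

-0.651

r = (nΣXY − ΣXΣY) / √[(nΣX² − (ΣX)²)(nΣY² − (ΣY)²)]
Numerator: 10×5593.73 − 205.4×285.9 = -2786.56
Denominator: √[(46399 − 42189.16)(86094.7 − 81738.81)] = √[4209.84 × 4355.89] = 4282.2424
r = -2786.56 / 4282.2424 ≈ -0.651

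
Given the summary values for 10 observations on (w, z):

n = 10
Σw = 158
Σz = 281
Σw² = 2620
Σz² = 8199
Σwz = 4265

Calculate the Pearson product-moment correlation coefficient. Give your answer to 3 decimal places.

r = (nΣwz − ΣwΣz) / √[(nΣw² − (Σw)²)(nΣz² − (Σz)²)]
Numerator: 10×4265 − 158×281 = -1748
Denominator: √[(26200 − 24964)(81990 − 78961)] = √[1236 × 3029] = 1934.9015
r = -1748 / 1934.9015 ≈ -0.903

-0.903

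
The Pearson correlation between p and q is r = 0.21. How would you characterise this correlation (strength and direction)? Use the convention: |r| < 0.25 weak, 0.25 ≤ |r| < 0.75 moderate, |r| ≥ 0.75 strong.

weak positive

r = 0.21 > 0 so the relationship is positive.
|r| = 0.21, which falls in the weak range.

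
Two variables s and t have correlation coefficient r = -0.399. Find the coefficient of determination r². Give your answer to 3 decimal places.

r² = (-0.399)² = 0.159

0.159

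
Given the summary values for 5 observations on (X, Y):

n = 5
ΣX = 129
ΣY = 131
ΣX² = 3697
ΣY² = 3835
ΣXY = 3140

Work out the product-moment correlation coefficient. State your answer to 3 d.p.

r = (nΣXY − ΣXΣY) / √[(nΣX² − (ΣX)²)(nΣY² − (ΣY)²)]
Numerator: 5×3140 − 129×131 = -1199
Denominator: √[(18485 − 16641)(19175 − 17161)] = √[1844 × 2014] = 1927.1264
r = -1199 / 1927.1264 ≈ -0.622

-0.622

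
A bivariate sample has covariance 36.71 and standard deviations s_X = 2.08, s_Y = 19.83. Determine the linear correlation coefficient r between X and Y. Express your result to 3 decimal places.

0.890

r = Cov(X,Y) / (s_X · s_Y) = 36.71 / (2.08 × 19.83)
  = 36.71 / 41.2464 ≈ 0.890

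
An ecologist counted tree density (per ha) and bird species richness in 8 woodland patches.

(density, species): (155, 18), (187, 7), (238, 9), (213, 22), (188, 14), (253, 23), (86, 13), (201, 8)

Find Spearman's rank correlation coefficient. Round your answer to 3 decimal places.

Rank density: 2, 3, 7, 6, 4, 8, 1, 5
Rank species: 6, 1, 3, 7, 5, 8, 4, 2
d = rank(density) − rank(species): -4, 2, 4, -1, -1, 0, -3, 3; Σd² = 56
ρ = 1 − 6Σd² / [n(n²−1)] = 1 − 6×56 / (8×63) = 1 − 336/504 ≈ 0.333

0.333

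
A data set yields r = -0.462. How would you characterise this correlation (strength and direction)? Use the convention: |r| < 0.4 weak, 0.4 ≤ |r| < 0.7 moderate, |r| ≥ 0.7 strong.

moderate negative

r = -0.462 < 0 so the relationship is negative.
|r| = 0.462, which falls in the moderate range.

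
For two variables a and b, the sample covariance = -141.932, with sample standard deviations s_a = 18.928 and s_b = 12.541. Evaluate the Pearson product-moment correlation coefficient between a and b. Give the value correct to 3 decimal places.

r = Cov(a,b) / (s_a · s_b) = -141.932 / (18.928 × 12.541)
  = -141.932 / 237.3760 ≈ -0.598

-0.598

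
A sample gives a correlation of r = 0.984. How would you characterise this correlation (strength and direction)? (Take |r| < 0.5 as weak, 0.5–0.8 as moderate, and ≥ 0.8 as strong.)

r = 0.984 > 0 so the relationship is positive.
|r| = 0.984, which falls in the strong range.

strong positive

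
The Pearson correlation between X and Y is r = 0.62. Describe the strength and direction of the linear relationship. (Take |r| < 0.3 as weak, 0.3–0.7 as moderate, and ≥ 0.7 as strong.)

r = 0.62 > 0 so the relationship is positive.
|r| = 0.62, which falls in the moderate range.

moderate positive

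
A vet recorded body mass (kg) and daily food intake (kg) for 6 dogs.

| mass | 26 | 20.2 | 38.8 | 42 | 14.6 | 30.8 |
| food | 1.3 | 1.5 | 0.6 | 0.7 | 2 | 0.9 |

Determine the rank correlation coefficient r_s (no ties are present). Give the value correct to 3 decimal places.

-0.943

Rank mass: 3, 2, 5, 6, 1, 4
Rank food: 4, 5, 1, 2, 6, 3
d = rank(mass) − rank(food): -1, -3, 4, 4, -5, 1; Σd² = 68
ρ = 1 − 6Σd² / [n(n²−1)] = 1 − 6×68 / (6×35) = 1 − 408/210 ≈ -0.943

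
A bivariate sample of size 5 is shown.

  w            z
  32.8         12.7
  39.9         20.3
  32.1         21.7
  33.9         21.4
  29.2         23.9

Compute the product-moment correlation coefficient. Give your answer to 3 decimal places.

n = 5, Σw = 167.9, Σz = 100, Σw² = 5700.11, Σz² = 2073.44, Σwz = 3346.44
nΣwz − ΣwΣz = 16732.2 − 16790 = -57.8
nΣw² − (Σw)² = 28500.55 − 28190.41 = 310.14; nΣz² − (Σz)² = 10367.2 − 10000 = 367.2
r = -57.8 / √(310.14 × 367.2) = -57.8 / 337.4662 ≈ -0.171

-0.171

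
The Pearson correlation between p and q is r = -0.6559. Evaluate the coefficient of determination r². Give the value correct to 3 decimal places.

r² = (-0.6559)² = 0.430

0.430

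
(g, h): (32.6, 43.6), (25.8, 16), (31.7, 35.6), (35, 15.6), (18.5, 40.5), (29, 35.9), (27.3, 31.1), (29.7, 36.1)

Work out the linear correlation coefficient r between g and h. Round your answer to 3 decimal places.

-0.217

n = 8, Σg = 229.6, Σh = 254.4, Σg² = 6768.92, Σh² = 8867.16, Σgh = 7220.23
nΣgh − ΣgΣh = 57761.84 − 58410.24 = -648.4
nΣg² − (Σg)² = 54151.36 − 52716.16 = 1435.2; nΣh² − (Σh)² = 70937.28 − 64719.36 = 6217.92
r = -648.4 / √(1435.2 × 6217.92) = -648.4 / 2987.2996 ≈ -0.217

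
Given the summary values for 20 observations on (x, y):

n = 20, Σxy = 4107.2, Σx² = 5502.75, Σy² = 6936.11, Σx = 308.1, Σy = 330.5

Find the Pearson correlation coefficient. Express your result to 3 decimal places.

-0.932

r = (nΣxy − ΣxΣy) / √[(nΣx² − (Σx)²)(nΣy² − (Σy)²)]
Numerator: 20×4107.2 − 308.1×330.5 = -19683.05
Denominator: √[(110055 − 94925.61)(138722.2 − 109230.25)] = √[15129.39 × 29491.95] = 21123.3334
r = -19683.05 / 21123.3334 ≈ -0.932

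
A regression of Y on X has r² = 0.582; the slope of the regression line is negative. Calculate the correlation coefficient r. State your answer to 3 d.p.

-0.763

|r| = √0.582 = 0.763
The association is negative, so r = −0.763.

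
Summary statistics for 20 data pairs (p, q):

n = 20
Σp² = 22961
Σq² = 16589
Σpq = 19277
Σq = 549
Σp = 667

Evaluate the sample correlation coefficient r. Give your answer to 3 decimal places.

0.928

r = (nΣpq − ΣpΣq) / √[(nΣp² − (Σp)²)(nΣq² − (Σq)²)]
Numerator: 20×19277 − 667×549 = 19357
Denominator: √[(459220 − 444889)(331780 − 301401)] = √[14331 × 30379] = 20865.3169
r = 19357 / 20865.3169 ≈ 0.928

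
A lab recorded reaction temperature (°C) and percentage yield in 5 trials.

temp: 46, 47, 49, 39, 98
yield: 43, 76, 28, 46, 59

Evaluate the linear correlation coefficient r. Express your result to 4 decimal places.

n = 5, Σx = 279, Σy = 252, Σx² = 17851, Σy² = 14006, Σxy = 14498
nΣxy − ΣxΣy = 72490 − 70308 = 2182
nΣx² − (Σx)² = 89255 − 77841 = 11414; nΣy² − (Σy)² = 70030 − 63504 = 6526
r = 2182 / √(11414 × 6526) = 2182 / 8630.6294 ≈ 0.2528

0.2528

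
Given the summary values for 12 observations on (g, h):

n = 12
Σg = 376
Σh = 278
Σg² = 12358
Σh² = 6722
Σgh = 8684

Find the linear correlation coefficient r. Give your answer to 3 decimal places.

-0.066

r = (nΣgh − ΣgΣh) / √[(nΣg² − (Σg)²)(nΣh² − (Σh)²)]
Numerator: 12×8684 − 376×278 = -320
Denominator: √[(148296 − 141376)(80664 − 77284)] = √[6920 × 3380] = 4836.2796
r = -320 / 4836.2796 ≈ -0.066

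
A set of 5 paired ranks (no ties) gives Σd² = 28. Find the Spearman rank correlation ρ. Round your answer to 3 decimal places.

ρ = 1 − 6Σd² / [n(n²−1)] = 1 − 6×28 / (5×24)
  = 1 − 168/120 = 1 − 1.4000 ≈ -0.400

-0.400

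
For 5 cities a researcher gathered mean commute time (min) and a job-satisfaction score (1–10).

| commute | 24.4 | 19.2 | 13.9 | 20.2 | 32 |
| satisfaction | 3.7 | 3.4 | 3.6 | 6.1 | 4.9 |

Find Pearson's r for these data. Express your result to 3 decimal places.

n = 5, Σx = 109.7, Σy = 21.7, Σx² = 2589.25, Σy² = 99.43, Σxy = 485.62
nΣxy − ΣxΣy = 2428.1 − 2380.49 = 47.61
nΣx² − (Σx)² = 12946.25 − 12034.09 = 912.16; nΣy² − (Σy)² = 497.15 − 470.89 = 26.26
r = 47.61 / √(912.16 × 26.26) = 47.61 / 154.7686 ≈ 0.308

0.308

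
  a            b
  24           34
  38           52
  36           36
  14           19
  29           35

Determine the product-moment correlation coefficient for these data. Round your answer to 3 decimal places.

n = 5, Σa = 141, Σb = 176, Σa² = 4353, Σb² = 6742, Σab = 5369
nΣab − ΣaΣb = 26845 − 24816 = 2029
nΣa² − (Σa)² = 21765 − 19881 = 1884; nΣb² − (Σb)² = 33710 − 30976 = 2734
r = 2029 / √(1884 × 2734) = 2029 / 2269.5497 ≈ 0.894

0.894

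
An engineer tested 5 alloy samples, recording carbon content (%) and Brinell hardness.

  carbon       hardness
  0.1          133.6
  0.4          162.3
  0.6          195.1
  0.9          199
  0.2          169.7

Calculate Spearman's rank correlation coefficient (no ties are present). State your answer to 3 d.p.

0.900

Rank carbon: 1, 3, 4, 5, 2
Rank hardness: 1, 2, 4, 5, 3
d = rank(carbon) − rank(hardness): 0, 1, 0, 0, -1; Σd² = 2
ρ = 1 − 6Σd² / [n(n²−1)] = 1 − 6×2 / (5×24) = 1 − 12/120 ≈ 0.900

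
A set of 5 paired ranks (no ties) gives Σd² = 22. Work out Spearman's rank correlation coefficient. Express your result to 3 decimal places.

-0.100

ρ = 1 − 6Σd² / [n(n²−1)] = 1 − 6×22 / (5×24)
  = 1 − 132/120 = 1 − 1.1000 ≈ -0.100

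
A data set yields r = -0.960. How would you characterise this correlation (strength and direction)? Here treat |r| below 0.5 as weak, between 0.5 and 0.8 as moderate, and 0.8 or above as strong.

r = -0.960 < 0 so the relationship is negative.
|r| = 0.960, which falls in the strong range.

strong negative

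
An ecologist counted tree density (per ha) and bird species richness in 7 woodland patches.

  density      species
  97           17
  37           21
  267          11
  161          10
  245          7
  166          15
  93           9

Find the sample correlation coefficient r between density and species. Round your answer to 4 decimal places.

n = 7, Σx = 1066, Σy = 90, Σx² = 204218, Σy² = 1306, Σxy = 12015
nΣxy − ΣxΣy = 84105 − 95940 = -11835
nΣx² − (Σx)² = 1429526 − 1136356 = 293170; nΣy² − (Σy)² = 9142 − 8100 = 1042
r = -11835 / √(293170 × 1042) = -11835 / 17478.0760 ≈ -0.6771

-0.6771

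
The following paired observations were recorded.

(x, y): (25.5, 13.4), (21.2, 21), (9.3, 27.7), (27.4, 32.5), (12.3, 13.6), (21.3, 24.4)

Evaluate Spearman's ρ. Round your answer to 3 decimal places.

0.086

Rank x: 5, 3, 1, 6, 2, 4
Rank y: 1, 3, 5, 6, 2, 4
d = rank(x) − rank(y): 4, 0, -4, 0, 0, 0; Σd² = 32
ρ = 1 − 6Σd² / [n(n²−1)] = 1 − 6×32 / (6×35) = 1 − 192/210 ≈ 0.086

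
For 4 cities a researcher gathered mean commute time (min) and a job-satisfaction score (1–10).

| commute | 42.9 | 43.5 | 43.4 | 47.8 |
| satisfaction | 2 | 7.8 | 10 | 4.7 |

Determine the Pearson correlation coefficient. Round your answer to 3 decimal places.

-0.168

n = 4, Σx = 177.6, Σy = 24.5, Σx² = 7901.06, Σy² = 186.93, Σxy = 1083.76
nΣxy − ΣxΣy = 4335.04 − 4351.2 = -16.16
nΣx² − (Σx)² = 31604.24 − 31541.76 = 62.48; nΣy² − (Σy)² = 747.72 − 600.25 = 147.47
r = -16.16 / √(62.48 × 147.47) = -16.16 / 95.9892 ≈ -0.168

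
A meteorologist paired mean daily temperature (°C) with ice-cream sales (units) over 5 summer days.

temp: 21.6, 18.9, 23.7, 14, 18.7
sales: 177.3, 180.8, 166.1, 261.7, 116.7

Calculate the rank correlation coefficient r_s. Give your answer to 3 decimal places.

-0.400

Rank temp: 4, 3, 5, 1, 2
Rank sales: 3, 4, 2, 5, 1
d = rank(temp) − rank(sales): 1, -1, 3, -4, 1; Σd² = 28
ρ = 1 − 6Σd² / [n(n²−1)] = 1 − 6×28 / (5×24) = 1 − 168/120 ≈ -0.400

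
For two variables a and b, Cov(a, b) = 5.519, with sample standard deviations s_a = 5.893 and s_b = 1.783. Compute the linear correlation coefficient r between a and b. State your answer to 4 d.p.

r = Cov(a,b) / (s_a · s_b) = 5.519 / (5.893 × 1.783)
  = 5.519 / 10.5072 ≈ 0.5253

0.5253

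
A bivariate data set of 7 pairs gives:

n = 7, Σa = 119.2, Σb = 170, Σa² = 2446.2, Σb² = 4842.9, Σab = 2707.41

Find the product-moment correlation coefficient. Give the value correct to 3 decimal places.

r = (nΣab − ΣaΣb) / √[(nΣa² − (Σa)²)(nΣb² − (Σb)²)]
Numerator: 7×2707.41 − 119.2×170 = -1312.13
Denominator: √[(17123.4 − 14208.64)(33900.3 − 28900)] = √[2914.76 × 5000.3] = 3817.6792
r = -1312.13 / 3817.6792 ≈ -0.344

-0.344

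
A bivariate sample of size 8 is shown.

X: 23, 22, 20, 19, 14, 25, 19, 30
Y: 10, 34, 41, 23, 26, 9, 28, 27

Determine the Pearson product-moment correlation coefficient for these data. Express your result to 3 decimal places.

-0.250

n = 8, ΣX = 172, ΣY = 198, ΣX² = 3856, ΣY² = 5736, ΣXY = 4166
nΣXY − ΣXΣY = 33328 − 34056 = -728
nΣX² − (ΣX)² = 30848 − 29584 = 1264; nΣY² − (ΣY)² = 45888 − 39204 = 6684
r = -728 / √(1264 × 6684) = -728 / 2906.6434 ≈ -0.250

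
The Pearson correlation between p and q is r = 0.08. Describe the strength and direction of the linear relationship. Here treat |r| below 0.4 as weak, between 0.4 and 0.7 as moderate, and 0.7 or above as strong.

r = 0.08 > 0 so the relationship is positive.
|r| = 0.08, which falls in the weak range.

weak positive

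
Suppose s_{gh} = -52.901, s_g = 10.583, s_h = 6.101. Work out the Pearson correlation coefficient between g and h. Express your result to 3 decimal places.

-0.819

r = Cov(g,h) / (s_g · s_h) = -52.901 / (10.583 × 6.101)
  = -52.901 / 64.5669 ≈ -0.819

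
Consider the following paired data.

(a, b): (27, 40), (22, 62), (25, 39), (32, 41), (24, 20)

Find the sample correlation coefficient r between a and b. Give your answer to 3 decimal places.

-0.181

n = 5, Σa = 130, Σb = 202, Σa² = 3438, Σb² = 9046, Σab = 5211
nΣab − ΣaΣb = 26055 − 26260 = -205
nΣa² − (Σa)² = 17190 − 16900 = 290; nΣb² − (Σb)² = 45230 − 40804 = 4426
r = -205 / √(290 × 4426) = -205 / 1132.9342 ≈ -0.181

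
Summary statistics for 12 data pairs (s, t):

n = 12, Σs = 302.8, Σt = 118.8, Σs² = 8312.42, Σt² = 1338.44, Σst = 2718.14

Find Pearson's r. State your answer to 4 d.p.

r = (nΣst − ΣsΣt) / √[(nΣs² − (Σs)²)(nΣt² − (Σt)²)]
Numerator: 12×2718.14 − 302.8×118.8 = -3354.96
Denominator: √[(99749.04 − 91687.84)(16061.28 − 14113.44)] = √[8061.2 × 1947.84] = 3962.5658
r = -3354.96 / 3962.5658 ≈ -0.8467

-0.8467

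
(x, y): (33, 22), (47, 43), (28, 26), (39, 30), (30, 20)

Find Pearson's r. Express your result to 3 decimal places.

n = 5, Σx = 177, Σy = 141, Σx² = 6503, Σy² = 4309, Σxy = 5245
nΣxy − ΣxΣy = 26225 − 24957 = 1268
nΣx² − (Σx)² = 32515 − 31329 = 1186; nΣy² − (Σy)² = 21545 − 19881 = 1664
r = 1268 / √(1186 × 1664) = 1268 / 1404.8146 ≈ 0.903

0.903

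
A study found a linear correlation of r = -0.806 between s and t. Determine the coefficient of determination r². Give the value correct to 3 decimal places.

r² = (-0.806)² = 0.650

0.650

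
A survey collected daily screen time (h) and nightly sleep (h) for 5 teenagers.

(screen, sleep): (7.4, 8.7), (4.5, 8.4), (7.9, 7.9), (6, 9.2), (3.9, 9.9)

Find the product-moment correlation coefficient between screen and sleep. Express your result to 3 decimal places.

-0.664

n = 5, Σx = 29.7, Σy = 44.1, Σx² = 188.63, Σy² = 391.31, Σxy = 258.4
nΣxy − ΣxΣy = 1292 − 1309.77 = -17.77
nΣx² − (Σx)² = 943.15 − 882.09 = 61.06; nΣy² − (Σy)² = 1956.55 − 1944.81 = 11.74
r = -17.77 / √(61.06 × 11.74) = -17.77 / 26.7740 ≈ -0.664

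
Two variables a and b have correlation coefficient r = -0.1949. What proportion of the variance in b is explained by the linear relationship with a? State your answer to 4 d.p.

0.0380

r² = (-0.1949)² = 0.0380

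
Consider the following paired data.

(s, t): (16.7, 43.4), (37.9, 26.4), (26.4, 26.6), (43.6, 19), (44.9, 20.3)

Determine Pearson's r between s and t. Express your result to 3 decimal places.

-0.921

n = 5, Σs = 169.5, Σt = 135.7, Σs² = 6329.23, Σt² = 4061.17, Σst = 4167.45
nΣst − ΣsΣt = 20837.25 − 23001.15 = -2163.9
nΣs² − (Σs)² = 31646.15 − 28730.25 = 2915.9; nΣt² − (Σt)² = 20305.85 − 18414.49 = 1891.36
r = -2163.9 / √(2915.9 × 1891.36) = -2163.9 / 2348.4073 ≈ -0.921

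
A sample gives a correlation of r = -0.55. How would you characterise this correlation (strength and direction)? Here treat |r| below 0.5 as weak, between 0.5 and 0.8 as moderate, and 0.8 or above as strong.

moderate negative

r = -0.55 < 0 so the relationship is negative.
|r| = 0.55, which falls in the moderate range.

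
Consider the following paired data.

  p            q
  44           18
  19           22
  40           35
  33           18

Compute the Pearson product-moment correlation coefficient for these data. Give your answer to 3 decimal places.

n = 4, Σp = 136, Σq = 93, Σp² = 4986, Σq² = 2357, Σpq = 3204
nΣpq − ΣpΣq = 12816 − 12648 = 168
nΣp² − (Σp)² = 19944 − 18496 = 1448; nΣq² − (Σq)² = 9428 − 8649 = 779
r = 168 / √(1448 × 779) = 168 / 1062.0697 ≈ 0.158

0.158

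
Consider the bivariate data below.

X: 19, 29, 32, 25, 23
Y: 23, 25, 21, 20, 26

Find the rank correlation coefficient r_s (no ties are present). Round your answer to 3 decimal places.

Rank X: 1, 4, 5, 3, 2
Rank Y: 3, 4, 2, 1, 5
d = rank(X) − rank(Y): -2, 0, 3, 2, -3; Σd² = 26
ρ = 1 − 6Σd² / [n(n²−1)] = 1 − 6×26 / (5×24) = 1 − 156/120 ≈ -0.300

-0.300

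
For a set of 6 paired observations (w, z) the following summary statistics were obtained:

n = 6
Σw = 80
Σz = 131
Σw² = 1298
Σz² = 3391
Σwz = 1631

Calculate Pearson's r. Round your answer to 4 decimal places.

r = (nΣwz − ΣwΣz) / √[(nΣw² − (Σw)²)(nΣz² − (Σz)²)]
Numerator: 6×1631 − 80×131 = -694
Denominator: √[(7788 − 6400)(20346 − 17161)] = √[1388 × 3185] = 2102.5651
r = -694 / 2102.5651 ≈ -0.3301

-0.3301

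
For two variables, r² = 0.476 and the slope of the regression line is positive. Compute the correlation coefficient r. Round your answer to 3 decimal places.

|r| = √0.476 = 0.690
The association is positive, so r = 0.690.

0.690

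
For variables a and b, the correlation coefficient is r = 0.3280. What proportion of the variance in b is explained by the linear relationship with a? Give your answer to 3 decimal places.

0.108

r² = (0.3280)² = 0.108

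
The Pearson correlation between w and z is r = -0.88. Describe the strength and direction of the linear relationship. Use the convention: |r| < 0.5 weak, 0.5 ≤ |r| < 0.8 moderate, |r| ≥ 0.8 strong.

strong negative

r = -0.88 < 0 so the relationship is negative.
|r| = 0.88, which falls in the strong range.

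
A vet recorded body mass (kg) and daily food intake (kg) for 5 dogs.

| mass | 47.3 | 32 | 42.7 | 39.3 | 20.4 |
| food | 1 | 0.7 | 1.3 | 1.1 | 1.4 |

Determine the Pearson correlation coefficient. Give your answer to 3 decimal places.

-0.249

n = 5, Σx = 181.7, Σy = 5.5, Σx² = 7045.23, Σy² = 6.35, Σxy = 197
nΣxy − ΣxΣy = 985 − 999.35 = -14.35
nΣx² − (Σx)² = 35226.15 − 33014.89 = 2211.26; nΣy² − (Σy)² = 31.75 − 30.25 = 1.5
r = -14.35 / √(2211.26 × 1.5) = -14.35 / 57.5924 ≈ -0.249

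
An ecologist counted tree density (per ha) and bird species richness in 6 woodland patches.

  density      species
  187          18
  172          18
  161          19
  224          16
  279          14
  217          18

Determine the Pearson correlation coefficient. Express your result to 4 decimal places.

n = 6, Σx = 1240, Σy = 103, Σx² = 265580, Σy² = 1785, Σxy = 20917
nΣxy − ΣxΣy = 125502 − 127720 = -2218
nΣx² − (Σx)² = 1593480 − 1537600 = 55880; nΣy² − (Σy)² = 10710 − 10609 = 101
r = -2218 / √(55880 × 101) = -2218 / 2375.6852 ≈ -0.9336

-0.9336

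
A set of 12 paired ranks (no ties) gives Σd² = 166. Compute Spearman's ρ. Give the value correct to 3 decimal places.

0.420

ρ = 1 − 6Σd² / [n(n²−1)] = 1 − 6×166 / (12×143)
  = 1 − 996/1716 = 1 − 0.5804 ≈ 0.420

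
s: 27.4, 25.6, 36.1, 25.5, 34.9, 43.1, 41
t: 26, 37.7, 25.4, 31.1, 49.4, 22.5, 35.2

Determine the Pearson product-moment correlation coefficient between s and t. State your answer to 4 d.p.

n = 7, Σs = 233.6, Σt = 227.3, Σs² = 8116.2, Σt² = 7895.31, Σst = 7524.52
nΣst − ΣsΣt = 52671.64 − 53097.28 = -425.64
nΣs² − (Σs)² = 56813.4 − 54568.96 = 2244.44; nΣt² − (Σt)² = 55267.17 − 51665.29 = 3601.88
r = -425.64 / √(2244.44 × 3601.88) = -425.64 / 2843.2734 ≈ -0.1497

-0.1497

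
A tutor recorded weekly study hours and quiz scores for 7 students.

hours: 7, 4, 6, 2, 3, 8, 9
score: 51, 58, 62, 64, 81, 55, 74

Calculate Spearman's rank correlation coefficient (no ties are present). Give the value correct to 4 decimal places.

-0.3214

Rank hours: 5, 3, 4, 1, 2, 6, 7
Rank score: 1, 3, 4, 5, 7, 2, 6
d = rank(hours) − rank(score): 4, 0, 0, -4, -5, 4, 1; Σd² = 74
ρ = 1 − 6Σd² / [n(n²−1)] = 1 − 6×74 / (7×48) = 1 − 444/336 ≈ -0.3214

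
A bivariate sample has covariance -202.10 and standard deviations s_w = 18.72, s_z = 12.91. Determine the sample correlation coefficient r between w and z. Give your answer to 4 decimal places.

r = Cov(w,z) / (s_w · s_z) = -202.10 / (18.72 × 12.91)
  = -202.10 / 241.6752 ≈ -0.8362

-0.8362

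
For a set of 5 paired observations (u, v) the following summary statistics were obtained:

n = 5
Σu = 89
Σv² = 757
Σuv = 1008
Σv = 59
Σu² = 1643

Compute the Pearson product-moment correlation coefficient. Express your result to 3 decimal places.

-0.706

r = (nΣuv − ΣuΣv) / √[(nΣu² − (Σu)²)(nΣv² − (Σv)²)]
Numerator: 5×1008 − 89×59 = -211
Denominator: √[(8215 − 7921)(3785 − 3481)] = √[294 × 304] = 298.9582
r = -211 / 298.9582 ≈ -0.706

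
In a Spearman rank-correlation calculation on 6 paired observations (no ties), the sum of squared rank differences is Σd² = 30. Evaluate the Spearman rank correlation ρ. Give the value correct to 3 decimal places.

0.143

ρ = 1 − 6Σd² / [n(n²−1)] = 1 − 6×30 / (6×35)
  = 1 − 180/210 = 1 − 0.8571 ≈ 0.143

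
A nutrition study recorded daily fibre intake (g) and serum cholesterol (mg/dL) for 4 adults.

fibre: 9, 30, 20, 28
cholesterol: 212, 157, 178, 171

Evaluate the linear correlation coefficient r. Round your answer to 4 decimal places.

n = 4, Σx = 87, Σy = 718, Σx² = 2165, Σy² = 130518, Σxy = 14966
nΣxy − ΣxΣy = 59864 − 62466 = -2602
nΣx² − (Σx)² = 8660 − 7569 = 1091; nΣy² − (Σy)² = 522072 − 515524 = 6548
r = -2602 / √(1091 × 6548) = -2602 / 2672.8015 ≈ -0.9735

-0.9735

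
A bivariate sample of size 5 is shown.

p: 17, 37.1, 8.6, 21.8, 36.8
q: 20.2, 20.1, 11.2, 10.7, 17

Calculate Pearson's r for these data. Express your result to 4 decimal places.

0.5282

n = 5, Σp = 121.3, Σq = 79.2, Σp² = 3568.85, Σq² = 1340.98, Σpq = 2044.29
nΣpq − ΣpΣq = 10221.45 − 9606.96 = 614.49
nΣp² − (Σp)² = 17844.25 − 14713.69 = 3130.56; nΣq² − (Σq)² = 6704.9 − 6272.64 = 432.26
r = 614.49 / √(3130.56 × 432.26) = 614.49 / 1163.2781 ≈ 0.5282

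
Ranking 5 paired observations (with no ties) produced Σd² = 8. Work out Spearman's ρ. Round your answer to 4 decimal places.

0.6000

ρ = 1 − 6Σd² / [n(n²−1)] = 1 − 6×8 / (5×24)
  = 1 − 48/120 = 1 − 0.40000 ≈ 0.6000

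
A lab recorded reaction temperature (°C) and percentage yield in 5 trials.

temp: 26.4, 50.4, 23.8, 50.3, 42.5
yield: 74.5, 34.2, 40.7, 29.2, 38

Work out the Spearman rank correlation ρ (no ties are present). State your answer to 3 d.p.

-0.800

Rank temp: 2, 5, 1, 4, 3
Rank yield: 5, 2, 4, 1, 3
d = rank(temp) − rank(yield): -3, 3, -3, 3, 0; Σd² = 36
ρ = 1 − 6Σd² / [n(n²−1)] = 1 − 6×36 / (5×24) = 1 − 216/120 ≈ -0.800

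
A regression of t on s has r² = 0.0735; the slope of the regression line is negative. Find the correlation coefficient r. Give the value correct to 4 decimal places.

|r| = √0.0735 = 0.2711
The association is negative, so r = −0.2711.

-0.2711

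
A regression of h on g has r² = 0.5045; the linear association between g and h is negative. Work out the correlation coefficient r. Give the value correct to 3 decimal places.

-0.710

|r| = √0.5045 = 0.710
The association is negative, so r = −0.710.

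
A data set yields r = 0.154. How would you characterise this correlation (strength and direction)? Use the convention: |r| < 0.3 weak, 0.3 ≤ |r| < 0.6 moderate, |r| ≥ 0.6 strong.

weak positive

r = 0.154 > 0 so the relationship is positive.
|r| = 0.154, which falls in the weak range.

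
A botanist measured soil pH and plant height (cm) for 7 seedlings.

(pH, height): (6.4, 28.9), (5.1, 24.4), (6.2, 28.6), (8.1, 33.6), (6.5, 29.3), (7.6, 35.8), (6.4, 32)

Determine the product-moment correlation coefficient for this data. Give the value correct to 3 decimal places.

n = 7, Σx = 46.3, Σy = 212.6, Σx² = 311.99, Σy² = 6541.62, Σxy = 1426.21
nΣxy − ΣxΣy = 9983.47 − 9843.38 = 140.09
nΣx² − (Σx)² = 2183.93 − 2143.69 = 40.24; nΣy² − (Σy)² = 45791.34 − 45198.76 = 592.58
r = 140.09 / √(40.24 × 592.58) = 140.09 / 154.4196 ≈ 0.907

0.907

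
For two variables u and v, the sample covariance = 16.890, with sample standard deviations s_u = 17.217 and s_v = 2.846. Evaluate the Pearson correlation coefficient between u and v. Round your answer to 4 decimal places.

0.3447

r = Cov(u,v) / (s_u · s_v) = 16.890 / (17.217 × 2.846)
  = 16.890 / 48.9996 ≈ 0.3447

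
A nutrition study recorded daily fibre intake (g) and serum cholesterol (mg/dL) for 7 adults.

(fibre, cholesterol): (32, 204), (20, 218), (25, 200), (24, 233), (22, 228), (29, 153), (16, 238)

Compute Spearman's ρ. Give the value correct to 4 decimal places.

Rank fibre: 7, 2, 5, 4, 3, 6, 1
Rank cholesterol: 3, 4, 2, 6, 5, 1, 7
d = rank(fibre) − rank(cholesterol): 4, -2, 3, -2, -2, 5, -6; Σd² = 98
ρ = 1 − 6Σd² / [n(n²−1)] = 1 − 6×98 / (7×48) = 1 − 588/336 ≈ -0.7500

-0.7500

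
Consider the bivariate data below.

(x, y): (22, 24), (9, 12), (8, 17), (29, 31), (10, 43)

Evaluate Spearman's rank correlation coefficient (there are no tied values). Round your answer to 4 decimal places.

0.6000

Rank x: 4, 2, 1, 5, 3
Rank y: 3, 1, 2, 4, 5
d = rank(x) − rank(y): 1, 1, -1, 1, -2; Σd² = 8
ρ = 1 − 6Σd² / [n(n²−1)] = 1 − 6×8 / (5×24) = 1 − 48/120 ≈ 0.6000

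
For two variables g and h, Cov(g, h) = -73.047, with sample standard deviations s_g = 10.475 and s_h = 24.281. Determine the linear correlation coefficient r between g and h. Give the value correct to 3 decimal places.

r = Cov(g,h) / (s_g · s_h) = -73.047 / (10.475 × 24.281)
  = -73.047 / 254.3435 ≈ -0.287

-0.287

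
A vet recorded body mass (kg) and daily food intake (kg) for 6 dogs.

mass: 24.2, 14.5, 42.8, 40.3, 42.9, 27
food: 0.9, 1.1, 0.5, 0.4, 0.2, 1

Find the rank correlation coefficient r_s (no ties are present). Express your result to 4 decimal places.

Rank mass: 2, 1, 5, 4, 6, 3
Rank food: 4, 6, 3, 2, 1, 5
d = rank(mass) − rank(food): -2, -5, 2, 2, 5, -2; Σd² = 66
ρ = 1 − 6Σd² / [n(n²−1)] = 1 − 6×66 / (6×35) = 1 − 396/210 ≈ -0.8857

-0.8857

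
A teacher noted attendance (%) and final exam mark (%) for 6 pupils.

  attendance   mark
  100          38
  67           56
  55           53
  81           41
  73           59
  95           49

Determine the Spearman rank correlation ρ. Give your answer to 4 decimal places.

Rank attendance: 6, 2, 1, 4, 3, 5
Rank mark: 1, 5, 4, 2, 6, 3
d = rank(attendance) − rank(mark): 5, -3, -3, 2, -3, 2; Σd² = 60
ρ = 1 − 6Σd² / [n(n²−1)] = 1 − 6×60 / (6×35) = 1 − 360/210 ≈ -0.7143

-0.7143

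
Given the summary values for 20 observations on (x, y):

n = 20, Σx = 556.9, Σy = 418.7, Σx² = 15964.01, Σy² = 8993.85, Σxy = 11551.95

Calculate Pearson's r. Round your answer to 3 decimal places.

r = (nΣxy − ΣxΣy) / √[(nΣx² − (Σx)²)(nΣy² − (Σy)²)]
Numerator: 20×11551.95 − 556.9×418.7 = -2135.03
Denominator: √[(319280.2 − 310137.61)(179877 − 175309.69)] = √[9142.59 × 4567.31] = 6461.9690
r = -2135.03 / 6461.9690 ≈ -0.330

-0.330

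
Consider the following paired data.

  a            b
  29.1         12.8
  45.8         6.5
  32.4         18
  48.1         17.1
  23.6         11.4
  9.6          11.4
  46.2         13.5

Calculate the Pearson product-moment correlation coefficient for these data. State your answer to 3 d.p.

0.108

n = 7, Σa = 234.8, Σb = 90.7, Σa² = 9091.38, Σb² = 1264.67, Σab = 3078.07
nΣab − ΣaΣb = 21546.49 − 21296.36 = 250.13
nΣa² − (Σa)² = 63639.66 − 55131.04 = 8508.62; nΣb² − (Σb)² = 8852.69 − 8226.49 = 626.2
r = 250.13 / √(8508.62 × 626.2) = 250.13 / 2308.2673 ≈ 0.108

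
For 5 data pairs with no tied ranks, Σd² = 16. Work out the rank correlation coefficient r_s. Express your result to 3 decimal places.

0.200

ρ = 1 − 6Σd² / [n(n²−1)] = 1 − 6×16 / (5×24)
  = 1 − 96/120 = 1 − 0.8000 ≈ 0.200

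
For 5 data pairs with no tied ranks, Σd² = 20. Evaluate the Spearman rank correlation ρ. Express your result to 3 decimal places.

0.000

ρ = 1 − 6Σd² / [n(n²−1)] = 1 − 6×20 / (5×24)
  = 1 − 120/120 = 1 − 1.0000 ≈ 0.000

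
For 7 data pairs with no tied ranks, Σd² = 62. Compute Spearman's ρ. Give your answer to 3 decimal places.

ρ = 1 − 6Σd² / [n(n²−1)] = 1 − 6×62 / (7×48)
  = 1 − 372/336 = 1 − 1.1071 ≈ -0.107

-0.107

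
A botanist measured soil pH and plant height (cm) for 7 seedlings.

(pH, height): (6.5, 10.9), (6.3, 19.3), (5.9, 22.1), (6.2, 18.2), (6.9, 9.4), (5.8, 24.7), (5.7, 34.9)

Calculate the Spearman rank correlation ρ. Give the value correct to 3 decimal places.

Rank pH: 6, 5, 3, 4, 7, 2, 1
Rank height: 2, 4, 5, 3, 1, 6, 7
d = rank(pH) − rank(height): 4, 1, -2, 1, 6, -4, -6; Σd² = 110
ρ = 1 − 6Σd² / [n(n²−1)] = 1 − 6×110 / (7×48) = 1 − 660/336 ≈ -0.964

-0.964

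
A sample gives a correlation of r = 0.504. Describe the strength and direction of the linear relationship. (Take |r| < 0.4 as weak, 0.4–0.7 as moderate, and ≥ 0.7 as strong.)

r = 0.504 > 0 so the relationship is positive.
|r| = 0.504, which falls in the moderate range.

moderate positive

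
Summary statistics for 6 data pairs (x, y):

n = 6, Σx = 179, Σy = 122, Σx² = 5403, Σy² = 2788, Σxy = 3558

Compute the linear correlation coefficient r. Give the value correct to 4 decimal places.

-0.5877

r = (nΣxy − ΣxΣy) / √[(nΣx² − (Σx)²)(nΣy² − (Σy)²)]
Numerator: 6×3558 − 179×122 = -490
Denominator: √[(32418 − 32041)(16728 − 14884)] = √[377 × 1844] = 833.7793
r = -490 / 833.7793 ≈ -0.5877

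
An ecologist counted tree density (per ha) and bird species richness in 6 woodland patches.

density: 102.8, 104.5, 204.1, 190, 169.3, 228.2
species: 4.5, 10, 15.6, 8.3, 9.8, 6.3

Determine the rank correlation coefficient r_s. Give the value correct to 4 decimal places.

0.2000

Rank density: 1, 2, 5, 4, 3, 6
Rank species: 1, 5, 6, 3, 4, 2
d = rank(density) − rank(species): 0, -3, -1, 1, -1, 4; Σd² = 28
ρ = 1 − 6Σd² / [n(n²−1)] = 1 − 6×28 / (6×35) = 1 − 168/210 ≈ 0.2000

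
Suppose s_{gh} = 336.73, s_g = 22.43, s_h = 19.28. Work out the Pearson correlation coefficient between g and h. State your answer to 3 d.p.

0.779

r = Cov(g,h) / (s_g · s_h) = 336.73 / (22.43 × 19.28)
  = 336.73 / 432.4504 ≈ 0.779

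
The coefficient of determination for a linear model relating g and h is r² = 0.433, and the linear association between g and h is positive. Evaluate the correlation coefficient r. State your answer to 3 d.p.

0.658

|r| = √0.433 = 0.658
The association is positive, so r = 0.658.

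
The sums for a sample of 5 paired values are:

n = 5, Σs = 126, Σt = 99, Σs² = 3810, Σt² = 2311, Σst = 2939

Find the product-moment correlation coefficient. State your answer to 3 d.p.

r = (nΣst − ΣsΣt) / √[(nΣs² − (Σs)²)(nΣt² − (Σt)²)]
Numerator: 5×2939 − 126×99 = 2221
Denominator: √[(19050 − 15876)(11555 − 9801)] = √[3174 × 1754] = 2359.4906
r = 2221 / 2359.4906 ≈ 0.941

0.941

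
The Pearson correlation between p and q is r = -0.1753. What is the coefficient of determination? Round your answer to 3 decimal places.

0.031

r² = (-0.1753)² = 0.031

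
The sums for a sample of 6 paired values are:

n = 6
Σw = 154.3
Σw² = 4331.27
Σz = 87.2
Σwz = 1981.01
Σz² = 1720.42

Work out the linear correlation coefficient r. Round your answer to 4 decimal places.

-0.6446

r = (nΣwz − ΣwΣz) / √[(nΣw² − (Σw)²)(nΣz² − (Σz)²)]
Numerator: 6×1981.01 − 154.3×87.2 = -1568.9
Denominator: √[(25987.62 − 23808.49)(10322.52 − 7603.84)] = √[2179.13 × 2718.68] = 2434.0002
r = -1568.9 / 2434.0002 ≈ -0.6446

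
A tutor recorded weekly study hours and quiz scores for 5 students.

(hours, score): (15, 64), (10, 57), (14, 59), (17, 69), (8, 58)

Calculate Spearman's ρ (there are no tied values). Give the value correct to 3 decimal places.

Rank hours: 4, 2, 3, 5, 1
Rank score: 4, 1, 3, 5, 2
d = rank(hours) − rank(score): 0, 1, 0, 0, -1; Σd² = 2
ρ = 1 − 6Σd² / [n(n²−1)] = 1 − 6×2 / (5×24) = 1 − 12/120 ≈ 0.900

0.900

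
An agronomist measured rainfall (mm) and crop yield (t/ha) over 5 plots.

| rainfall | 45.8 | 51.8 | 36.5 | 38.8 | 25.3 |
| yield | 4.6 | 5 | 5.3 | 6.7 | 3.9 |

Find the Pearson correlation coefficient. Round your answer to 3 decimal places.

0.263

n = 5, Σx = 198.2, Σy = 25.5, Σx² = 8258.66, Σy² = 134.35, Σxy = 1021.76
nΣxy − ΣxΣy = 5108.8 − 5054.1 = 54.7
nΣx² − (Σx)² = 41293.3 − 39283.24 = 2010.06; nΣy² − (Σy)² = 671.75 − 650.25 = 21.5
r = 54.7 / √(2010.06 × 21.5) = 54.7 / 207.8853 ≈ 0.263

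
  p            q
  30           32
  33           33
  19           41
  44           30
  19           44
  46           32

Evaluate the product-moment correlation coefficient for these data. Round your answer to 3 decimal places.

n = 6, Σp = 191, Σq = 212, Σp² = 6763, Σq² = 7654, Σpq = 6456
nΣpq − ΣpΣq = 38736 − 40492 = -1756
nΣp² − (Σp)² = 40578 − 36481 = 4097; nΣq² − (Σq)² = 45924 − 44944 = 980
r = -1756 / √(4097 × 980) = -1756 / 2003.7615 ≈ -0.876

-0.876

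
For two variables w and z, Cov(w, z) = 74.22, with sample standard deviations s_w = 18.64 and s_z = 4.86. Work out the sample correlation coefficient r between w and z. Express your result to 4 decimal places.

0.8193

r = Cov(w,z) / (s_w · s_z) = 74.22 / (18.64 × 4.86)
  = 74.22 / 90.5904 ≈ 0.8193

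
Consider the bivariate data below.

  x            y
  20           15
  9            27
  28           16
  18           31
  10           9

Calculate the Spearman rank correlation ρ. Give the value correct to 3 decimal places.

Rank x: 4, 1, 5, 3, 2
Rank y: 2, 4, 3, 5, 1
d = rank(x) − rank(y): 2, -3, 2, -2, 1; Σd² = 22
ρ = 1 − 6Σd² / [n(n²−1)] = 1 − 6×22 / (5×24) = 1 − 132/120 ≈ -0.100

-0.100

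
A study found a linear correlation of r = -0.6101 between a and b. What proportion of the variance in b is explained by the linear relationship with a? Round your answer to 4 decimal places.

r² = (-0.6101)² = 0.3722

0.3722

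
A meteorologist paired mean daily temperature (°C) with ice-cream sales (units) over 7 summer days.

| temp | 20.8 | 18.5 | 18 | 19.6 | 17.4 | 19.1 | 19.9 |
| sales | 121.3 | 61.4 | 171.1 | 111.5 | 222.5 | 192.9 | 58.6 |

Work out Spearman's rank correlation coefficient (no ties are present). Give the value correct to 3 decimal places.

-0.571

Rank temp: 7, 3, 2, 5, 1, 4, 6
Rank sales: 4, 2, 5, 3, 7, 6, 1
d = rank(temp) − rank(sales): 3, 1, -3, 2, -6, -2, 5; Σd² = 88
ρ = 1 − 6Σd² / [n(n²−1)] = 1 − 6×88 / (7×48) = 1 − 528/336 ≈ -0.571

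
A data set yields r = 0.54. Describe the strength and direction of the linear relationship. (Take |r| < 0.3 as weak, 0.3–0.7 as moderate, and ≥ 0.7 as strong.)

moderate positive

r = 0.54 > 0 so the relationship is positive.
|r| = 0.54, which falls in the moderate range.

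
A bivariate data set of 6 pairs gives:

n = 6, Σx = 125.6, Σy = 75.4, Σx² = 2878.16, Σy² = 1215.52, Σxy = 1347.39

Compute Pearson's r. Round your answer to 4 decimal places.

r = (nΣxy − ΣxΣy) / √[(nΣx² − (Σx)²)(nΣy² − (Σy)²)]
Numerator: 6×1347.39 − 125.6×75.4 = -1385.9
Denominator: √[(17268.96 − 15775.36)(7293.12 − 5685.16)] = √[1493.6 × 1607.96] = 1549.7255
r = -1385.9 / 1549.7255 ≈ -0.8943

-0.8943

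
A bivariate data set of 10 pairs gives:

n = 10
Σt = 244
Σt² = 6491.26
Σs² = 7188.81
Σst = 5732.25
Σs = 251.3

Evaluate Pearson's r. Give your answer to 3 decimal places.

r = (nΣst − ΣsΣt) / √[(nΣs² − (Σs)²)(nΣt² − (Σt)²)]
Numerator: 10×5732.25 − 251.3×244 = -3994.7
Denominator: √[(71888.1 − 63151.69)(64912.6 − 59536)] = √[8736.41 × 5376.6] = 6853.6255
r = -3994.7 / 6853.6255 ≈ -0.583

-0.583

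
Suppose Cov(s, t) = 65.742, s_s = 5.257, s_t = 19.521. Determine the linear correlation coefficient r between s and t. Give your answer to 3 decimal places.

0.641

r = Cov(s,t) / (s_s · s_t) = 65.742 / (5.257 × 19.521)
  = 65.742 / 102.6219 ≈ 0.641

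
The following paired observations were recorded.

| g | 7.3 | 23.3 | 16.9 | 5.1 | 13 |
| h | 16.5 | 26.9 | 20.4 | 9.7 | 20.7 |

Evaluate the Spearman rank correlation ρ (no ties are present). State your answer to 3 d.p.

Rank g: 2, 5, 4, 1, 3
Rank h: 2, 5, 3, 1, 4
d = rank(g) − rank(h): 0, 0, 1, 0, -1; Σd² = 2
ρ = 1 − 6Σd² / [n(n²−1)] = 1 − 6×2 / (5×24) = 1 − 12/120 ≈ 0.900

0.900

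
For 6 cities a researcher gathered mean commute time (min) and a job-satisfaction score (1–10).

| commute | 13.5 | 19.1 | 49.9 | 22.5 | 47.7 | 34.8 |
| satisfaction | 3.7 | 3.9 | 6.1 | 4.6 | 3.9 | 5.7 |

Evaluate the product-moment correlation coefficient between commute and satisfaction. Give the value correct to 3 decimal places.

0.573

n = 6, Σx = 187.5, Σy = 27.9, Σx² = 7029.65, Σy² = 134.97, Σxy = 916.72
nΣxy − ΣxΣy = 5500.32 − 5231.25 = 269.07
nΣx² − (Σx)² = 42177.9 − 35156.25 = 7021.65; nΣy² − (Σy)² = 809.82 − 778.41 = 31.41
r = 269.07 / √(7021.65 × 31.41) = 269.07 / 469.6275 ≈ 0.573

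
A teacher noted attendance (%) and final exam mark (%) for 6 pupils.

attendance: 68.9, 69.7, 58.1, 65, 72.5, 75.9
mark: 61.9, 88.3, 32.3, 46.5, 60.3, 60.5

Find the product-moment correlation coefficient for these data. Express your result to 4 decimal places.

0.6455

n = 6, Σx = 410.1, Σy = 349.8, Σx² = 28222.97, Σy² = 22130.38, Σxy = 24282.25
nΣxy − ΣxΣy = 145693.5 − 143452.98 = 2240.52
nΣx² − (Σx)² = 169337.82 − 168182.01 = 1155.81; nΣy² − (Σy)² = 132782.28 − 122360.04 = 10422.24
r = 2240.52 / √(1155.81 × 10422.24) = 2240.52 / 3470.7534 ≈ 0.6455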